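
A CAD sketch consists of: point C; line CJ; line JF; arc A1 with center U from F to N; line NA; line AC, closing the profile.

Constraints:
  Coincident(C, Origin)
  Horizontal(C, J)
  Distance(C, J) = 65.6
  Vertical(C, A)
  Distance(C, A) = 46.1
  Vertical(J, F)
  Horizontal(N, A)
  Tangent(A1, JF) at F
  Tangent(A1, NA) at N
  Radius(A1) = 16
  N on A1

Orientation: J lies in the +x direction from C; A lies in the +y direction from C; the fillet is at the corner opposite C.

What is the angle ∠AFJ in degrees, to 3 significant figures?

104°

C is at the origin; CJ is horizontal with |CJ| = 65.6 and J on the +x side, so J = (65.6, 0.00). CA is vertical with |CA| = 46.1 and A on the +y side, so A = (0.00, 46.1). The virtual corner opposite C is at (65.6, 46.1). Since A1 is tangent to JF there, UF ⟂ JF and the tangent condition forces UN to be normal to NA, with radius 16.0, so the center U sits 16.0 in from both sides at U = (49.6, 30.1). That places the tangent points at F = (65.6, 30.1) on JF and N = (49.6, 46.1) on NA. Then cos ∠AFJ = FA·FJ / (|FA||FJ|), giving 104°.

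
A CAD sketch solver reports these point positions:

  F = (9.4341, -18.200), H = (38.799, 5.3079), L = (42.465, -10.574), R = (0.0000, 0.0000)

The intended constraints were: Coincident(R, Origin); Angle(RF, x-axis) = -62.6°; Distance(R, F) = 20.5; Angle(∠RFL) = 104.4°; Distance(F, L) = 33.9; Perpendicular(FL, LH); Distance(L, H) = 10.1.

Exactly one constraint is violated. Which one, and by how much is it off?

Distance(L, H) = 10.1 — off by 6.20.

R = (0.00, 0.00) ✓; RF at -62.60° ✓; |RF| = 20.50 ✓; ∠RFL = 104.4° ✓; |FL| = 33.90 ✓; ∠(FL, LH) = 90.00° ✓; |LH| = 16.30 ✗.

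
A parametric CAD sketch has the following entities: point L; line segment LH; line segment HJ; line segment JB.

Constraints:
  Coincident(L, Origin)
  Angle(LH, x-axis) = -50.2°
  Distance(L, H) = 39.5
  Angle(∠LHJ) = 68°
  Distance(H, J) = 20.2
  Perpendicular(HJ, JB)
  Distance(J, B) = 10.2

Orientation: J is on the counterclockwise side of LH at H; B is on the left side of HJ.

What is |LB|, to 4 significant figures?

26.97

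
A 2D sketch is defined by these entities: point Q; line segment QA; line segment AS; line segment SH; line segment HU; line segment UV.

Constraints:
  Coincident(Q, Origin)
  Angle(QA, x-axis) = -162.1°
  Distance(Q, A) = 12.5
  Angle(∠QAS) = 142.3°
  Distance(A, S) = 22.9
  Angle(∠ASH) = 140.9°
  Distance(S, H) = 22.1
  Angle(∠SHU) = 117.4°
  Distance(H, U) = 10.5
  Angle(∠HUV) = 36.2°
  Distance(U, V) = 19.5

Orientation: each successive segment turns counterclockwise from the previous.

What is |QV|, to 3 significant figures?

39.7

Q is at the origin; QA runs at -162.1° with length 12.5, so A = (-11.9, -3.84). ∠QAS = 142.3° gives AS at -124° from the x-axis; with |AS| = 22.9, S = (-24.8, -22.7). ∠ASH = 140.9° gives SH at -85.3° from the x-axis; with |SH| = 22.1, H = (-23.0, -44.8). ∠SHU = 117.4° gives HU at -22.7° from the x-axis; with |HU| = 10.5, U = (-13.3, -48.8). ∠HUV = 36.2° gives UV at 121° from the x-axis; with |UV| = 19.5, V = (-23.4, -32.1). Then |QV| = |V − Q| = 39.7.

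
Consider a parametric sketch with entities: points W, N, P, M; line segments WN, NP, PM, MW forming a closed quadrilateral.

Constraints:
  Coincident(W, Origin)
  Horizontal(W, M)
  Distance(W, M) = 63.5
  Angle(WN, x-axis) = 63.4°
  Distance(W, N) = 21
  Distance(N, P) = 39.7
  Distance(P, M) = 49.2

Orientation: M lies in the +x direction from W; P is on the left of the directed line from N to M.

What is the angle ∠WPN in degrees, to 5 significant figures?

8.5645°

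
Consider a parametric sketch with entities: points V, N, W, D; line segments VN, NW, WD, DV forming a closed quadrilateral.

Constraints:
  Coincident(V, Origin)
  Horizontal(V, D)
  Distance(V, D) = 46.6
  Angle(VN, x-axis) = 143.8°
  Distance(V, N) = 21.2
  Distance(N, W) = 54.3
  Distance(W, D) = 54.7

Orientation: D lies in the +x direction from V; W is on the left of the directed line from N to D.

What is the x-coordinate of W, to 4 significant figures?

22.86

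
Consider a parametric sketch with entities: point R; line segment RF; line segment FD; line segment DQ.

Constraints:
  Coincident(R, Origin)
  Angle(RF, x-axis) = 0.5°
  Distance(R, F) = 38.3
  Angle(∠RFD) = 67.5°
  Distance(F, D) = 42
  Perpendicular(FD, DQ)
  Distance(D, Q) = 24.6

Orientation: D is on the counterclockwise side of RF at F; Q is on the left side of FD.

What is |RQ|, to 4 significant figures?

29.39

∠RFD = 67.5°, so FD runs at 0.5° + (180° − 67.5°) = 113.0° from the x-axis; with |FD| = 42.0, D = F + 42.0·(cos 113.0°, sin 113.0°) = (21.89, 39.00). FD ⟂ DQ; with |DQ| = 24.6 on the left of FD, Q = D + 24.6·(-0.9205, -0.3907) = (-0.7566, 29.38). Then |RQ| = |Q − R| = 29.39.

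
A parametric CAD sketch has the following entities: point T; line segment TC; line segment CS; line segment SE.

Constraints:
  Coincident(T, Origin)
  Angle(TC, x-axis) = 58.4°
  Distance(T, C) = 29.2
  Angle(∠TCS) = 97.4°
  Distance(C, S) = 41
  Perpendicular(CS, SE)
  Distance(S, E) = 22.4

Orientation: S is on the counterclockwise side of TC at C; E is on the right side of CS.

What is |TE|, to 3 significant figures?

68.1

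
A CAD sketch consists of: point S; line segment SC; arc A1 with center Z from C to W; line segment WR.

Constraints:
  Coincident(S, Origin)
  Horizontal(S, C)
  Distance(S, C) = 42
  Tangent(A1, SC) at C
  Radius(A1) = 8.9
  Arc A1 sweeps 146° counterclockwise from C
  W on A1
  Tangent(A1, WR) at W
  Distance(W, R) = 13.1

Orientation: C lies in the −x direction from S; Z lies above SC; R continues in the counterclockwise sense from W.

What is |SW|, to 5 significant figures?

40.444

S is at the origin; SC is horizontal with |SC| = 42.0 and C on the −x side, so C = (-42.000, 0.0000). A1 meets SC tangentially, so ZC is at right angles to SC, so Z = C + (0, 8.9) = (-42.000, 8.9000). On A1, C sits at bearing -90° from Z; a 146° counterclockwise sweep puts W at bearing 56°, so W = Z + 8.9·(cos 56°, sin 56°) = (-37.023, 16.278). Then |SW| = |W − S| = 40.444.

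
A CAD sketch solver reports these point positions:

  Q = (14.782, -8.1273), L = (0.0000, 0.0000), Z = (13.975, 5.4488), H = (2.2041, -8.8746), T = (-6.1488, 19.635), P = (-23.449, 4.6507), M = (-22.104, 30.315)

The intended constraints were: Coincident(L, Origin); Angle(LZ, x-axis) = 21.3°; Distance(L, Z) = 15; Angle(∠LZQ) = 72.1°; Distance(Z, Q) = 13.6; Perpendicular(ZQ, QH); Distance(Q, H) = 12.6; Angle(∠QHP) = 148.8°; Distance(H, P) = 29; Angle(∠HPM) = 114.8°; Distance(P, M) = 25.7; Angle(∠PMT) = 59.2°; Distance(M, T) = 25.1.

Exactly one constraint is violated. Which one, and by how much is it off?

Distance(M, T) = 25.1 — off by 5.90.

L = (0.00, 0.00) ✓; LZ at 21.30° ✓; |LZ| = 15.00 ✓; ∠LZQ = 72.10° ✓; |ZQ| = 13.60 ✓; ∠(ZQ, QH) = 90.00° ✓; |QH| = 12.60 ✓; ∠QHP = 148.8° ✓; |HP| = 29.00 ✓; ∠HPM = 114.8° ✓; |PM| = 25.70 ✓; ∠PMT = 59.20° ✓; |MT| = 19.20 ✗.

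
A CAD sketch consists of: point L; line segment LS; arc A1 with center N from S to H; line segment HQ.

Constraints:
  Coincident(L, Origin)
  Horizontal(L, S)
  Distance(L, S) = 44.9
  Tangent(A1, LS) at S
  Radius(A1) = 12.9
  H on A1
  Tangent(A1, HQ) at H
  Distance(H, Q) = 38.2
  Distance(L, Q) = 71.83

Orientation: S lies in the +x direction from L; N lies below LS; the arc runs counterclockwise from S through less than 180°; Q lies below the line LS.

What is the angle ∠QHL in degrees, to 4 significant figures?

142.3°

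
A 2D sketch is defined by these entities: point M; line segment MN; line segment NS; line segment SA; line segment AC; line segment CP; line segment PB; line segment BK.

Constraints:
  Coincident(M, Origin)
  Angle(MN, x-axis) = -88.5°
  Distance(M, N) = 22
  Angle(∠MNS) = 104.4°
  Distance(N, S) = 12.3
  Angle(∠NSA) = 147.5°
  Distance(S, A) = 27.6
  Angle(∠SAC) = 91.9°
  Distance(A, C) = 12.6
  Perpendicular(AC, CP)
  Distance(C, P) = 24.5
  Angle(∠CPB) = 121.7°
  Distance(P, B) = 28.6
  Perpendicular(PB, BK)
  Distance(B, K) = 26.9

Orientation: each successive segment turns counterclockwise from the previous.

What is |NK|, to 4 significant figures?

37.92

M is at the origin; MN runs at -88.5° with length 22.0, so N = (0.5759, -21.99). ∠MNS = 104.4° gives NS at -12.90° from the x-axis; with |NS| = 12.3, S = (12.57, -24.74). ∠NSA = 147.5° gives SA at 19.60° from the x-axis; with |SA| = 27.6, A = (38.57, -15.48). ∠SAC = 91.9° gives AC at 107.7° from the x-axis; with |AC| = 12.6, C = (34.74, -3.476). AC is perpendicular to CP, so CP runs at -162.3°; with |CP| = 24.5, P = (11.40, -10.93). ∠CPB = 121.7° gives PB at -104.0° from the x-axis; with |PB| = 28.6, B = (4.476, -38.68). PB ⟂ BK, so BK runs at -14.00°; with |BK| = 26.9, K = (30.58, -45.18). Then |NK| = |K − N| = 37.92.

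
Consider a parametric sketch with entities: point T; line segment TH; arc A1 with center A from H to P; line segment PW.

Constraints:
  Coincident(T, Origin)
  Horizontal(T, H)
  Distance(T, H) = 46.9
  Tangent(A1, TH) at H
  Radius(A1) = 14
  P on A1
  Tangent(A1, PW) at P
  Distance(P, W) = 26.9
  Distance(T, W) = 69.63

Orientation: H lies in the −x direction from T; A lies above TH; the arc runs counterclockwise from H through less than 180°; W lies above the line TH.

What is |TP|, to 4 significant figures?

43.33

T is at the origin; T and H share the same y with |TH| = 46.9 and H on the −x side, so H = (-46.90, 0.000). Since A1 is tangent to TH there, AH ⟂ TH, so A = H + (0, 14) = (-46.90, 14.00). Since AP ⟂ PW (tangency), |AW| = √(14.0² + 26.9²) = 30.33 regardless of where P sits on A1. So W lies on both circle(T, 69.63) and circle(A, 30.33); the above-TH intersection is W = (-54.48, 43.36). P is the foot of the tangent from W: P = (-36.49, 23.36).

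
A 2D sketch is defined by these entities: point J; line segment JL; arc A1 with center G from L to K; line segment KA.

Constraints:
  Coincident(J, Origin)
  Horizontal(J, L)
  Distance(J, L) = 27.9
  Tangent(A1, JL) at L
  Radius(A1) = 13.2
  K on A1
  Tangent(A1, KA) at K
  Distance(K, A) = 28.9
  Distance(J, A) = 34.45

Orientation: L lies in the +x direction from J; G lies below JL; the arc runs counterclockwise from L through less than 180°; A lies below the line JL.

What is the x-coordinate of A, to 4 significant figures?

4.066

Checks: ∠(GL, LJ) = 90.00° ✓; |GL| = 13.20 ✓; |GK| = 13.20 ✓; ∠(GK, KA) = 90.00° ✓; |KA| = 28.90 ✓; |JA| = 34.45 ✓.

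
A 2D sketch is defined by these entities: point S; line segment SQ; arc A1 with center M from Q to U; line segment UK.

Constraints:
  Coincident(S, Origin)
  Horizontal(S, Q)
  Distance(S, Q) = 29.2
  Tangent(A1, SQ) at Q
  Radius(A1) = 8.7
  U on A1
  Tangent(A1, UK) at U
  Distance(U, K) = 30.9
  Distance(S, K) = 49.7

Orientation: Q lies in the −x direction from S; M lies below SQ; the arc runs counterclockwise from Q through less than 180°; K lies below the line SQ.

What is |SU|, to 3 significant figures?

39.2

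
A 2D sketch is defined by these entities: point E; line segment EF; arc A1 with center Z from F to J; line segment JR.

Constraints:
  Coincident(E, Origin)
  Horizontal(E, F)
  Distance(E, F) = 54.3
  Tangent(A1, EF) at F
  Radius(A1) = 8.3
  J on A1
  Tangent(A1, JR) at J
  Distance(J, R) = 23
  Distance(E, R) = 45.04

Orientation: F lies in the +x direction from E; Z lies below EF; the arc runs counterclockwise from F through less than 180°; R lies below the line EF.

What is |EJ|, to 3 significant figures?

47.0

Checks: |ZF| = 8.300 ✓; |ZJ| = 8.300 ✓; ∠(ZJ, JR) = 90.00° ✓; |JR| = 23.00 ✓; |ER| = 45.04 ✓.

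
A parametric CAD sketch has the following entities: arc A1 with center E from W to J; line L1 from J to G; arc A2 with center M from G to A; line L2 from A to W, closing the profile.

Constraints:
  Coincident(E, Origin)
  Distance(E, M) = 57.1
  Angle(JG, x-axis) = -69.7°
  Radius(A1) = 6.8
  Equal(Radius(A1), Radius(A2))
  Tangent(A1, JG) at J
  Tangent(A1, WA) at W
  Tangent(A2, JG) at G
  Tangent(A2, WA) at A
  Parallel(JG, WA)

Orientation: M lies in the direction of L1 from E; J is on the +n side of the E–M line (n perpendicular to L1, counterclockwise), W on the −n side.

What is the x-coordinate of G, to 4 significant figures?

26.19

The slot axis is L1's direction at -69.7°, so u = (cos -69.7°, sin -69.7°) = (0.3469, -0.9379) and n = (−sin -69.7°, cos -69.7°) = (0.9379, 0.3469). E is at the origin and M lies 57.1 along u from E, so M = 57.1·u = (19.81, -53.55). Tangency of A1 to both parallel lines with radius 6.8 puts J and W at E ± 6.8·n: J = (6.378, 2.359), W = (-6.378, -2.359). Equal radii place G and A the same way about M: G = M + 6.8·n = (26.19, -51.19), A = M − 6.8·n = (13.43, -55.91). So G.x = 26.19.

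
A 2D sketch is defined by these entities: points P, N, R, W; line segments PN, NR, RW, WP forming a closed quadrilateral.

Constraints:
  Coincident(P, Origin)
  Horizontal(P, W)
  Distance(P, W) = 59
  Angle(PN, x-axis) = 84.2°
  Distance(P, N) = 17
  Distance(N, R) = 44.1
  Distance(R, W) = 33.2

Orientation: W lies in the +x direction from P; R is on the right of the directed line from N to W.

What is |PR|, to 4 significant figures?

34.58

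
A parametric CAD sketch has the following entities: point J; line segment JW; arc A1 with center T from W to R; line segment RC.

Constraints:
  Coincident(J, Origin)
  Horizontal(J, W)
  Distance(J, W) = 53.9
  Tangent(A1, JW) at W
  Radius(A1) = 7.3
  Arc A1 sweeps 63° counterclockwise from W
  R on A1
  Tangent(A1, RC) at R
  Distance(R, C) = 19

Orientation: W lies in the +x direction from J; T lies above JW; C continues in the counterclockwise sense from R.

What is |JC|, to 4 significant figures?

72.13

On A1, W sits at bearing -90° from T; a 63° counterclockwise sweep puts R at bearing -27°, so R = T + 7.3·(cos -27°, sin -27°) = (60.40, 3.986). A1 meets RC tangentially, so TR is at right angles to RC, so RC runs along (−sin -27°, cos -27°); with |RC| = 19.0, C = (69.03, 20.91). Then |JC| = |C − J| = 72.13.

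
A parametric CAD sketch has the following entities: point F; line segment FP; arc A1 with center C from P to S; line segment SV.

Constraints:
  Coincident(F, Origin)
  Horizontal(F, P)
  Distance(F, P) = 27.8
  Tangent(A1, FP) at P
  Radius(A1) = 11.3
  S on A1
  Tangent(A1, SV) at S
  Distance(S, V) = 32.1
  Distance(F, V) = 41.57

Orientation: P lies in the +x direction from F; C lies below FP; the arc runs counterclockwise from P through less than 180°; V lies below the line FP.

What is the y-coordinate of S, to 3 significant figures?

-8.94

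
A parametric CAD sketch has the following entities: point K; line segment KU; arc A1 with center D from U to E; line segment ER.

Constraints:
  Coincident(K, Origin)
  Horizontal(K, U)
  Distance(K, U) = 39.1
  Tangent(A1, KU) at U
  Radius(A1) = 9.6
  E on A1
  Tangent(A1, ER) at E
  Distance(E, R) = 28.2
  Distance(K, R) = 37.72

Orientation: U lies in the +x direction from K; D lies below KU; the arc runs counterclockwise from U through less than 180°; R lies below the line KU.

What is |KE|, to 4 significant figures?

30.79

Checks: |DU| = 9.600 ✓; |DE| = 9.600 ✓; ∠(DE, ER) = 90.00° ✓; |ER| = 28.20 ✓; |KR| = 37.72 ✓.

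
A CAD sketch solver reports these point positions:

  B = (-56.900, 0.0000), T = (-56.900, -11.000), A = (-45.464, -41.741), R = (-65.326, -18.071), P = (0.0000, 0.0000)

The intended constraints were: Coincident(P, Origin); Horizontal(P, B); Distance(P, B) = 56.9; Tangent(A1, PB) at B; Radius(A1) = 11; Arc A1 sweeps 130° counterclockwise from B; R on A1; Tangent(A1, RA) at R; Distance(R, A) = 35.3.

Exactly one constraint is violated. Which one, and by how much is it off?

Distance(R, A) = 35.3 — off by 4.40.

P = (0.00, 0.00) ✓; P.y = 0.00, B.y = 0.00 ✓; |PB| = 56.90 ✓; ∠(TB, BP) = 90.00° ✓; |TB| = 11.00 ✓; bearing(T→R) − bearing(T→B) = 130.0° ✓; |TR| = 11.00 ✓; ∠(TR, RA) = 90.00° ✓; |RA| = 30.90 ✗.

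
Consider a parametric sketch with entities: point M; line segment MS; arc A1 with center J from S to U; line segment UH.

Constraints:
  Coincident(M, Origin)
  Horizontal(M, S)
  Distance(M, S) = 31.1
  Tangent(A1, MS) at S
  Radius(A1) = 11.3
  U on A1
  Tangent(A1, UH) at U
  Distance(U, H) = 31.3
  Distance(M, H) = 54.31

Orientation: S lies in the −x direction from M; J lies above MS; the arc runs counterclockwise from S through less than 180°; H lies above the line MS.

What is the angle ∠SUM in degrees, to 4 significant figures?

88.69°

Checks: M.y = 0.00, S.y = 0.00 ✓; |JU| = 11.30 ✓; ∠(JU, UH) = 90.00° ✓; |UH| = 31.30 ✓; |MH| = 54.31 ✓.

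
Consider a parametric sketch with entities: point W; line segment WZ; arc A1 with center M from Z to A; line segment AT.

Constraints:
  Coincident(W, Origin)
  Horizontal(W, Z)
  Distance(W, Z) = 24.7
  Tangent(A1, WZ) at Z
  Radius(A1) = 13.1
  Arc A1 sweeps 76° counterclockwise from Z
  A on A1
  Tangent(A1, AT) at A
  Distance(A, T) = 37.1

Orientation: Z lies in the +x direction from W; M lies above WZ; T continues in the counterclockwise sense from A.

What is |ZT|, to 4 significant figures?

50.79

On A1, Z sits at bearing -90° from M; a 76° counterclockwise sweep puts A at bearing -14°, so A = M + 13.1·(cos -14°, sin -14°) = (37.41, 9.931). Tangency of A1 to AT means the radius MA is perpendicular to AT, so AT runs along (−sin -14°, cos -14°); with |AT| = 37.1, T = (46.39, 45.93). Then |ZT| = |T − Z| = 50.79.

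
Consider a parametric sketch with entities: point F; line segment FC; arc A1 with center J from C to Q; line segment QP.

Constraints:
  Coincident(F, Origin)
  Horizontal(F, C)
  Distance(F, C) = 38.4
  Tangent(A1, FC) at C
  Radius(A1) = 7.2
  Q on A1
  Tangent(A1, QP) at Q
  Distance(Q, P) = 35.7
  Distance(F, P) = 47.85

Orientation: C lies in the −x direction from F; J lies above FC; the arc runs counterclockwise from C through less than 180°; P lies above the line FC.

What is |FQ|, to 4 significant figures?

31.87

Checks: |JQ| = 7.200 ✓; ∠(JQ, QP) = 90.00° ✓; |QP| = 35.70 ✓; |FP| = 47.85 ✓.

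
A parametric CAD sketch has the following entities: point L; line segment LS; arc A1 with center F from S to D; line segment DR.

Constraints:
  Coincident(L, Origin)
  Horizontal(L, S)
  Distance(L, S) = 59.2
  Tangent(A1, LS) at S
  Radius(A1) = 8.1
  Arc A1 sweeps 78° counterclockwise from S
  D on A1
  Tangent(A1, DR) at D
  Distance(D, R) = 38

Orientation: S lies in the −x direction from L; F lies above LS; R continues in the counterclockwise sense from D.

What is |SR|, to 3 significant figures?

46.4

On A1, S sits at bearing -90° from F; a 78° counterclockwise sweep puts D at bearing -12°, so D = F + 8.1·(cos -12°, sin -12°) = (-51.3, 6.42). The tangent condition forces FD to be normal to DR, so DR runs along (−sin -12°, cos -12°); with |DR| = 38.0, R = (-43.4, 43.6). Then |SR| = |R − S| = 46.4.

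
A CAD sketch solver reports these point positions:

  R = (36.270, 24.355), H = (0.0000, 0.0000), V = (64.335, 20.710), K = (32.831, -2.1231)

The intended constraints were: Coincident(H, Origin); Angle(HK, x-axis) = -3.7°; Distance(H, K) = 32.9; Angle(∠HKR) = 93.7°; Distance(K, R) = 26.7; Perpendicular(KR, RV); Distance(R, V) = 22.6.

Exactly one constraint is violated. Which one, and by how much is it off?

Distance(R, V) = 22.6 — off by 5.70.

H = (0.00, 0.00) ✓; HK at -3.700° ✓; |HK| = 32.90 ✓; ∠HKR = 93.70° ✓; |KR| = 26.70 ✓; ∠(KR, RV) = 90.00° ✓; |RV| = 28.30 ✗.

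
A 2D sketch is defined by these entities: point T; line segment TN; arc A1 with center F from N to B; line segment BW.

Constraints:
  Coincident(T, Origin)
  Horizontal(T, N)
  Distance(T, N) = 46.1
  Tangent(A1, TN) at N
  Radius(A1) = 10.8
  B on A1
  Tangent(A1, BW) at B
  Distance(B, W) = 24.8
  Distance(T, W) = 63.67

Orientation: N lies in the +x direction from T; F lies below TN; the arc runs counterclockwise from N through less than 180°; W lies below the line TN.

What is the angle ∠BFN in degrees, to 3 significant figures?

125°

T is at the origin; TN is horizontal with |TN| = 46.1 and N on the +x side, so N = (46.1, 0.00). Tangency of A1 to TN means the radius FN is perpendicular to TN, so F = N + (0, -10.8) = (46.1, -10.8). Since FB ⟂ BW (tangency), |FW| = √(10.8² + 24.8²) = 27.0 regardless of where B sits on A1. So W lies on both circle(T, 63.67) and circle(F, 27.0); the below-TN intersection is W = (51.6, -37.3). B is the foot of the tangent from W: B = (37.3, -17.0).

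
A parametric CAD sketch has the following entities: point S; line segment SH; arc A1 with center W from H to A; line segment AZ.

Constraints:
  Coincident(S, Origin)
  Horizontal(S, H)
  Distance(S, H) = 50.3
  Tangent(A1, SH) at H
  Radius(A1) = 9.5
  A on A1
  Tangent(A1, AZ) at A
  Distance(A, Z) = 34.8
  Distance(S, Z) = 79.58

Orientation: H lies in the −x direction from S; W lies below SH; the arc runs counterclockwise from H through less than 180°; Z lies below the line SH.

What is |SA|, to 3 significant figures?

59.9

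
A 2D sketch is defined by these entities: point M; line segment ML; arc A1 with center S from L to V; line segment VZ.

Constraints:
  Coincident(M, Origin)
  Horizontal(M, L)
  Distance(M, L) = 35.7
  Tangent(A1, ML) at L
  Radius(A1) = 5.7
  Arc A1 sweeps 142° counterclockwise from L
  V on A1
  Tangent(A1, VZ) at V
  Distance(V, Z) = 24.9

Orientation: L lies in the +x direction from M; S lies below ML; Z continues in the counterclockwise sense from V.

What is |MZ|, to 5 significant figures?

57.757

On A1, L sits at bearing 90° from S; a 142° counterclockwise sweep puts V at bearing 232°, so V = S + 5.7·(cos 232°, sin 232°) = (32.191, -10.192). Since A1 is tangent to VZ there, SV ⟂ VZ, so VZ runs along (−sin 232°, cos 232°); with |VZ| = 24.9, Z = (51.812, -25.522). Then |MZ| = |Z − M| = 57.757.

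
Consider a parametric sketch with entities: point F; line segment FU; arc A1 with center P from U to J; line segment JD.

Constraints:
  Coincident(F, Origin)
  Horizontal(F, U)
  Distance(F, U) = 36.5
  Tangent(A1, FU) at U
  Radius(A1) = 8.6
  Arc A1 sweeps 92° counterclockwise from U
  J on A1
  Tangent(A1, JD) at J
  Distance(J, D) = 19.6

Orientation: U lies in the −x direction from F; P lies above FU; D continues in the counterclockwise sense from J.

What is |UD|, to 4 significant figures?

29.57

F is at the origin; FU is horizontal with |FU| = 36.5 and U on the −x side, so U = (-36.50, 0.000). The tangent condition forces PU to be normal to FU, so P = U + (0, 8.6) = (-36.50, 8.600). On A1, U sits at bearing -90° from P; a 92° counterclockwise sweep puts J at bearing 2°, so J = P + 8.6·(cos 2°, sin 2°) = (-27.91, 8.900). A1 meets JD tangentially, so PJ is at right angles to JD, so JD runs along (−sin 2°, cos 2°); with |JD| = 19.6, D = (-28.59, 28.49). Then |UD| = |D − U| = 29.57.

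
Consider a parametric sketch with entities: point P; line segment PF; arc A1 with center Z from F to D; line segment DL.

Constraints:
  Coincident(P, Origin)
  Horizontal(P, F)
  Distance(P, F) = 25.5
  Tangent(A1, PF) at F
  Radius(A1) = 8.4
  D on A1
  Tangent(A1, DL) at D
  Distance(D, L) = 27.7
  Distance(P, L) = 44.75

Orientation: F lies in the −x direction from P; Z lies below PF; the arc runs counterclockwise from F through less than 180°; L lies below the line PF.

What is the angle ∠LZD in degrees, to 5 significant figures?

73.130°

P is at the origin; P and F share the same y with |PF| = 25.5 and F on the −x side, so F = (-25.500, 0.0000). The tangent condition forces ZF to be normal to PF, so Z = F + (0, -8.4) = (-25.500, -8.4000). Since ZD ⟂ DL (tangency), |ZL| = √(8.4² + 27.7²) = 28.946 regardless of where D sits on A1. So L lies on both circle(P, 44.75) and circle(Z, 28.946); the below-PF intersection is L = (-24.673, -37.334). D is the foot of the tangent from L: D = (-33.466, -11.066).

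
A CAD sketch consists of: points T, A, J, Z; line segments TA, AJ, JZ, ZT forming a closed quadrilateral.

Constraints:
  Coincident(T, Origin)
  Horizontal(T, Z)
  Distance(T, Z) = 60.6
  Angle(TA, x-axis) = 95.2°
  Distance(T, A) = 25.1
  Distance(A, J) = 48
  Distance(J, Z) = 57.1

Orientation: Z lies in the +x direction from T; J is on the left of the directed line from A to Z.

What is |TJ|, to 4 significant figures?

64.11

T is at the origin; T and Z share the same y with |TZ| = 60.6 and Z in +x, so Z = (60.6, 0). TA runs at 95.2° with |TA| = 25.1, so A = (-2.275, 25.00). J is determined by |AJ| = 48.0 and |JZ| = 57.1 together: it lies at the intersection of circle(A, 48.0) and circle(Z, 57.1). With |AZ| = 67.66, the foot of the radical line on AZ is 26.76 from A and the perpendicular offset is √(48.0² − 26.76²) = 39.85. Taking the left-of-AZ solution: J = (37.32, 52.14).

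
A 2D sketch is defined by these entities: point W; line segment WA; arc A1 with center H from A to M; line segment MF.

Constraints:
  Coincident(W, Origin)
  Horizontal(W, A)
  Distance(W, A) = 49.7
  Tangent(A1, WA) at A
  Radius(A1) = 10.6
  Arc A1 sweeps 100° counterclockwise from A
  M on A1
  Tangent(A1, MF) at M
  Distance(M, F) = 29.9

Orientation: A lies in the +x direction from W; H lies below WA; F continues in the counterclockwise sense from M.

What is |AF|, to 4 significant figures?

42.21

W is at the origin; WA is horizontal with |WA| = 49.7 and A on the +x side, so A = (49.70, 0.000). Since A1 is tangent to WA there, HA ⟂ WA, so H = A + (0, -10.6) = (49.70, -10.60). On A1, A sits at bearing 90° from H; a 100° counterclockwise sweep puts M at bearing 190°, so M = H + 10.6·(cos 190°, sin 190°) = (39.26, -12.44). Tangency of A1 to MF means the radius HM is perpendicular to MF, so MF runs along (−sin 190°, cos 190°); with |MF| = 29.9, F = (44.45, -41.89). Then |AF| = |F − A| = 42.21.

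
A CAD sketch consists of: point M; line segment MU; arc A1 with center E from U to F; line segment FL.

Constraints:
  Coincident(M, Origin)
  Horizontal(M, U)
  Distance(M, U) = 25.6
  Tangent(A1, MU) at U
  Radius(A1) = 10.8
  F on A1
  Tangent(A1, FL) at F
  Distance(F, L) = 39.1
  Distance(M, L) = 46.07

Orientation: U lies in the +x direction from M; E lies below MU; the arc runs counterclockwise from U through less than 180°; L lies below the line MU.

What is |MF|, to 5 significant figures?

17.153

Checks: |EF| = 10.80 ✓; ∠(EF, FL) = 90.00° ✓; |FL| = 39.10 ✓; |ML| = 46.07 ✓.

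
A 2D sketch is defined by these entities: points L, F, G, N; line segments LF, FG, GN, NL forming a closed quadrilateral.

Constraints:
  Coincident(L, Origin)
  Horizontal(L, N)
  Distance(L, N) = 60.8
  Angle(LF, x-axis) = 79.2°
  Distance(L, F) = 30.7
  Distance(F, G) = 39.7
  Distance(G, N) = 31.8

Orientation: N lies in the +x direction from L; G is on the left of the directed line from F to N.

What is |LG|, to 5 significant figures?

53.228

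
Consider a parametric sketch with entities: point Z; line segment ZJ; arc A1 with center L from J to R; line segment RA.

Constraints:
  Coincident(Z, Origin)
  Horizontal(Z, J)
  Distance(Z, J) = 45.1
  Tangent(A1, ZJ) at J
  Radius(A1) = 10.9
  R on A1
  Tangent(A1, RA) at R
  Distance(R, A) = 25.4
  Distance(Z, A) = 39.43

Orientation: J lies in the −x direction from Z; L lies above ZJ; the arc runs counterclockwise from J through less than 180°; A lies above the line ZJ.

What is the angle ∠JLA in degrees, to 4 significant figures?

134.3°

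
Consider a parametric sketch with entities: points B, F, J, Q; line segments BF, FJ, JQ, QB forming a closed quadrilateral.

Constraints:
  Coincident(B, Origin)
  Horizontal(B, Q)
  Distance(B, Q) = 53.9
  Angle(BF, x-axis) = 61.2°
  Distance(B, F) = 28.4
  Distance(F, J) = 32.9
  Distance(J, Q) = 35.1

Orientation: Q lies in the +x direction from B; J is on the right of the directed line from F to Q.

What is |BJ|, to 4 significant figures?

20.98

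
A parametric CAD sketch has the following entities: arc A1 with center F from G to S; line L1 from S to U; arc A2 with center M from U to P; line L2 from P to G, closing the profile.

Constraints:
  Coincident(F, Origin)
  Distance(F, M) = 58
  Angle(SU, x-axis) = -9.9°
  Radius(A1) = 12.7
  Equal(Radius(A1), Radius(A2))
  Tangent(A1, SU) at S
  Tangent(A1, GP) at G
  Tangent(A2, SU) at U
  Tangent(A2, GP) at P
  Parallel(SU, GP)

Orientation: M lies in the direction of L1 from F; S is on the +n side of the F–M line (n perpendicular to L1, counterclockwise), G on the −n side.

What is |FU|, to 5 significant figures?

59.374

Tangency of A1 to both parallel lines with radius 12.7 puts S and G at F ± 12.7·n: S = (2.1835, 12.511), G = (-2.1835, -12.511). Equal radii place U and P the same way about M: U = M + 12.7·n = (59.320, 2.5390), P = M − 12.7·n = (54.953, -22.483). Then |FU| = |U − F| = 59.374.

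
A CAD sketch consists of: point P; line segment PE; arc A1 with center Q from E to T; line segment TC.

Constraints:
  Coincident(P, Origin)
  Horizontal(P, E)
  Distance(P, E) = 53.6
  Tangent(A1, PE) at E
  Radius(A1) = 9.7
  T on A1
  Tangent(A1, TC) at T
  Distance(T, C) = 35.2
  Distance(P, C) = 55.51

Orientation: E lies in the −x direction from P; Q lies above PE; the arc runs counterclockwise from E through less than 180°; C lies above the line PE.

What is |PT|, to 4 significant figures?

44.78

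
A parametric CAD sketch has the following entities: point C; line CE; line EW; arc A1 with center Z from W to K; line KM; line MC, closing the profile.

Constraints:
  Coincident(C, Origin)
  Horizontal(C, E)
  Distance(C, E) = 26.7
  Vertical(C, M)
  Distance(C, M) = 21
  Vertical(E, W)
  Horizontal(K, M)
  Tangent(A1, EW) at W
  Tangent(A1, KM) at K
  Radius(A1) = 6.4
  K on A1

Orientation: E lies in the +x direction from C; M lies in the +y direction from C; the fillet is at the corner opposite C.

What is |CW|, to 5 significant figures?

30.431

The virtual corner opposite C is at (26.700, 21.000). A1 meets EW tangentially, so ZW is at right angles to EW and tangency of A1 to KM means the radius ZK is perpendicular to KM, with radius 6.4, so the center Z sits 6.4 in from both sides at Z = (20.300, 14.600). That places the tangent points at W = (26.700, 14.600) on EW and K = (20.300, 21.000) on KM. Then |CW| = |W − C| = 30.431.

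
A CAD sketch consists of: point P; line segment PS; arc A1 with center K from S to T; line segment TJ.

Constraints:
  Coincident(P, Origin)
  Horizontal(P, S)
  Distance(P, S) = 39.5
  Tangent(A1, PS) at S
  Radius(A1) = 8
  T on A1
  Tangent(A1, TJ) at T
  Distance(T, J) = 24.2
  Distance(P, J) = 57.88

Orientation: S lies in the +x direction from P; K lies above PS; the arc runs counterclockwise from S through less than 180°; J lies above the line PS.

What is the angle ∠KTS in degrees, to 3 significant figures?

45.9°

Checks: ∠(KS, SP) = 90.00° ✓; |KT| = 8.000 ✓; ∠(KT, TJ) = 90.00° ✓; |TJ| = 24.20 ✓; |PJ| = 57.88 ✓.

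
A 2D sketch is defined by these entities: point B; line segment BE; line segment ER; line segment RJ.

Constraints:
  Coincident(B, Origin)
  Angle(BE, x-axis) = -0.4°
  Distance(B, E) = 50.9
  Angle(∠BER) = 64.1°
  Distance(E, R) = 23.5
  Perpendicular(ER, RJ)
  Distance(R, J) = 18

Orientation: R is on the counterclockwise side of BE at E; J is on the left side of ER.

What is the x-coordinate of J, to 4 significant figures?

24.54

B is at the origin; BE runs at -0.4° with length 50.9, so E = 50.9·(cos -0.4°, sin -0.4°) = (50.90, -0.3553). ∠BER = 64.1°, so ER runs at -0.4° + (180° − 64.1°) = 115.5° from the x-axis; with |ER| = 23.5, R = E + 23.5·(cos 115.5°, sin 115.5°) = (40.78, 20.86). The perpendicularity gives RJ at right angles to ER; with |RJ| = 18.0 on the left of ER, J = R + 18.0·(-0.9026, -0.4305) = (24.54, 13.11). So J.x = 24.54.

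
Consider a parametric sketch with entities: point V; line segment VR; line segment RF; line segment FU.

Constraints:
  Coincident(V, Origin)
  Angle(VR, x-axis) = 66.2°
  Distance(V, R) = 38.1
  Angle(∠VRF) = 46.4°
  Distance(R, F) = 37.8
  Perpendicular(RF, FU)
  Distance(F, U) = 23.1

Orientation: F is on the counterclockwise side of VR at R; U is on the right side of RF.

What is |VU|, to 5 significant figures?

51.985

∠VRF = 46.4°, so RF runs at 66.2° + (180° − 46.4°) = 199.80° from the x-axis; with |RF| = 37.8, F = R + 37.8·(cos 199.80°, sin 199.80°) = (-20.190, 22.056). RF is perpendicular to FU; with |FU| = 23.1 on the right of RF, U = F + 23.1·(-0.33874, 0.94088) = (-28.015, 43.790). Then |VU| = |U − V| = 51.985.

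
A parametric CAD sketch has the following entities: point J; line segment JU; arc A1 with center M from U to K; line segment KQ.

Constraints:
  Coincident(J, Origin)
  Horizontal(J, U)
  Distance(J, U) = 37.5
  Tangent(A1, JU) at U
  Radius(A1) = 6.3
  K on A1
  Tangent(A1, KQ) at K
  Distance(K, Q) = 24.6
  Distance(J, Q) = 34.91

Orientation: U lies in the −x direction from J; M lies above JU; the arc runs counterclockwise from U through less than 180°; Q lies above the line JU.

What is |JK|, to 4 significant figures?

31.90

Checks: |MK| = 6.300 ✓; ∠(MK, KQ) = 90.00° ✓; |KQ| = 24.60 ✓; |JQ| = 34.91 ✓.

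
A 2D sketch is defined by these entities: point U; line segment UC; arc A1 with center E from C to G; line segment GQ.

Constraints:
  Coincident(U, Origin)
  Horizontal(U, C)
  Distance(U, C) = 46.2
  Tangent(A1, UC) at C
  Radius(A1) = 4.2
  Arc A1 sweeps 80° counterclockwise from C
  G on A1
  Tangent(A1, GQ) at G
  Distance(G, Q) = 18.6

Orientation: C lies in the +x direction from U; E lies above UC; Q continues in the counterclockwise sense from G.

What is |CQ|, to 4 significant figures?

23.00

U is at the origin; UC is horizontal with |UC| = 46.2 and C on the +x side, so C = (46.20, 0.000). Tangency of A1 to UC means the radius EC is perpendicular to UC, so E = C + (0, 4.2) = (46.20, 4.200). On A1, C sits at bearing -90° from E; an 80° counterclockwise sweep puts G at bearing -10°, so G = E + 4.2·(cos -10°, sin -10°) = (50.34, 3.471). The tangent condition forces EG to be normal to GQ, so GQ runs along (−sin -10°, cos -10°); with |GQ| = 18.6, Q = (53.57, 21.79). Then |CQ| = |Q − C| = 23.00.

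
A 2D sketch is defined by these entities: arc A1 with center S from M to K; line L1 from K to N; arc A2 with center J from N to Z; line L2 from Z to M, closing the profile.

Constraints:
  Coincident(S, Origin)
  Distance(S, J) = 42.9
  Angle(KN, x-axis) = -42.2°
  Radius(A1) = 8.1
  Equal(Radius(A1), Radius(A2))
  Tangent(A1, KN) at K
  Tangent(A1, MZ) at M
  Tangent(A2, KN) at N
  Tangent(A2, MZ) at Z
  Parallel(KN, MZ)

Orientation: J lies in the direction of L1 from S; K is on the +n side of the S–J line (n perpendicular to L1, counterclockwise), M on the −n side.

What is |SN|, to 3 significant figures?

43.7

The slot axis is L1's direction at -42.2°, so u = (cos -42.2°, sin -42.2°) = (0.741, -0.672) and n = (−sin -42.2°, cos -42.2°) = (0.672, 0.741). S is at the origin and J lies 42.9 along u from S, so J = 42.9·u = (31.8, -28.8). Tangency of A1 to both parallel lines with radius 8.1 puts K and M at S ± 8.1·n: K = (5.44, 6.00), M = (-5.44, -6.00). Equal radii place N and Z the same way about J: N = J + 8.1·n = (37.2, -22.8), Z = J − 8.1·n = (26.3, -34.8). Then |SN| = |N − S| = 43.7.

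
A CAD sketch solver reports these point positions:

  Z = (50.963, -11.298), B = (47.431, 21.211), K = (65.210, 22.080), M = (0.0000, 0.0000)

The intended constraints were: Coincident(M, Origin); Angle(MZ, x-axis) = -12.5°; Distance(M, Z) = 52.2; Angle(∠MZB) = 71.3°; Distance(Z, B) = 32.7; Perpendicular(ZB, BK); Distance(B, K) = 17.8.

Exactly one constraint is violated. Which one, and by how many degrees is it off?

Perpendicular(ZB, BK) — off by 3.40°.

M = (0.00, 0.00) ✓; MZ at -12.50° ✓; |MZ| = 52.20 ✓; ∠MZB = 71.30° ✓; |ZB| = 32.70 ✓; ∠(ZB, BK) = 93.40° ✗; |BK| = 17.80 ✓.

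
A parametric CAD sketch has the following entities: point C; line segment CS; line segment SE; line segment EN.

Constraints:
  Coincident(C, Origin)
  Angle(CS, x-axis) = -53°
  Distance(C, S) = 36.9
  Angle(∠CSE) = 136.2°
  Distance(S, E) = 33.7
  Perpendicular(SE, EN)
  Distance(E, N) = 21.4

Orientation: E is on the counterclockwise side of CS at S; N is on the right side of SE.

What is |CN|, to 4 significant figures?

76.44

∠CSE = 136.2°, so SE runs at -53.0° + (180° − 136.2°) = -9.200° from the x-axis; with |SE| = 33.7, E = S + 33.7·(cos -9.200°, sin -9.200°) = (55.47, -34.86). The perpendicularity gives EN at right angles to SE; with |EN| = 21.4 on the right of SE, N = E + 21.4·(-0.1599, -0.9871) = (52.05, -55.98). Then |CN| = |N − C| = 76.44.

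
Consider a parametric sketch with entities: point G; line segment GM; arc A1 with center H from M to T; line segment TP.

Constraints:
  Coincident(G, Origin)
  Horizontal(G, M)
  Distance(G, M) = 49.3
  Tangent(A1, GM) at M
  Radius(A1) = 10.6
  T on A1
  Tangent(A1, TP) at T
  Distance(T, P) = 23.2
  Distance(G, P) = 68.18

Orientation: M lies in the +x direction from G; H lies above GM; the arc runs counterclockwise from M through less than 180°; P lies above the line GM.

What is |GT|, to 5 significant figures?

60.896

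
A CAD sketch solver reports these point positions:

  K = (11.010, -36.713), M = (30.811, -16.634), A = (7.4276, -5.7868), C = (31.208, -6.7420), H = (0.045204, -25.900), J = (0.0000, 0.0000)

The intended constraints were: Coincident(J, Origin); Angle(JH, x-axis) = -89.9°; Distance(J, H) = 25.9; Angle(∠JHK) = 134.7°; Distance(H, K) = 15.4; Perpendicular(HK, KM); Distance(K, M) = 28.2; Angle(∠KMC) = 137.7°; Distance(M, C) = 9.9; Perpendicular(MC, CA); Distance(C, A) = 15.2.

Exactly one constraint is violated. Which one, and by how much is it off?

Distance(C, A) = 15.2 — off by 8.60.

J = (0.00, 0.00) ✓; JH at -89.90° ✓; |JH| = 25.90 ✓; ∠JHK = 134.7° ✓; |HK| = 15.40 ✓; ∠(HK, KM) = 90.00° ✓; |KM| = 28.20 ✓; ∠KMC = 137.7° ✓; |MC| = 9.900 ✓; ∠(MC, CA) = 90.00° ✓; |CA| = 23.80 ✗.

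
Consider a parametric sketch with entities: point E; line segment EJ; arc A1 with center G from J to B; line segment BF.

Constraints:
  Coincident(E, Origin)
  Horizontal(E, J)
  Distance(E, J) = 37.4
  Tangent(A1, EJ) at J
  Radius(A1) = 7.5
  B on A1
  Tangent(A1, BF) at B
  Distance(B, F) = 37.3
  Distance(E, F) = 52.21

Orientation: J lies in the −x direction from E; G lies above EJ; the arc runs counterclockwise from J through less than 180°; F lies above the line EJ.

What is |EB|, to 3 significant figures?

30.7

E is at the origin; EJ is horizontal with |EJ| = 37.4 and J on the −x side, so J = (-37.4, 0.00). The tangent condition forces GJ to be normal to EJ, so G = J + (0, 7.5) = (-37.4, 7.50). Since GB ⟂ BF (tangency), |GF| = √(7.5² + 37.3²) = 38.0 regardless of where B sits on A1. So F lies on both circle(E, 52.21) and circle(G, 38.0); the above-EJ intersection is F = (-27.7, 44.3). B is the foot of the tangent from F: B = (-29.9, 7.05).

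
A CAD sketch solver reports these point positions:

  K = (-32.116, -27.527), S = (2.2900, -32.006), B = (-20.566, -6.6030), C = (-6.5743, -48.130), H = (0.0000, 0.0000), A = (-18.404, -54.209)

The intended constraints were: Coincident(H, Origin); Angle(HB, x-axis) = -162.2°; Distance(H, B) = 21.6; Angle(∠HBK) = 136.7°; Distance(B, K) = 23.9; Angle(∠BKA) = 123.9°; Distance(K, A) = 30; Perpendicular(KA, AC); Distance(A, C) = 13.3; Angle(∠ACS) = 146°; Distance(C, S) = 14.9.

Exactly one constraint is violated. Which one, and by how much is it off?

Distance(C, S) = 14.9 — off by 3.50.

H = (0.00, 0.00) ✓; HB at -162.2° ✓; |HB| = 21.60 ✓; ∠HBK = 136.7° ✓; |BK| = 23.90 ✓; ∠BKA = 123.9° ✓; |KA| = 30.00 ✓; ∠(KA, AC) = 90.00° ✓; |AC| = 13.30 ✓; ∠ACS = 146.0° ✓; |CS| = 18.40 ✗.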